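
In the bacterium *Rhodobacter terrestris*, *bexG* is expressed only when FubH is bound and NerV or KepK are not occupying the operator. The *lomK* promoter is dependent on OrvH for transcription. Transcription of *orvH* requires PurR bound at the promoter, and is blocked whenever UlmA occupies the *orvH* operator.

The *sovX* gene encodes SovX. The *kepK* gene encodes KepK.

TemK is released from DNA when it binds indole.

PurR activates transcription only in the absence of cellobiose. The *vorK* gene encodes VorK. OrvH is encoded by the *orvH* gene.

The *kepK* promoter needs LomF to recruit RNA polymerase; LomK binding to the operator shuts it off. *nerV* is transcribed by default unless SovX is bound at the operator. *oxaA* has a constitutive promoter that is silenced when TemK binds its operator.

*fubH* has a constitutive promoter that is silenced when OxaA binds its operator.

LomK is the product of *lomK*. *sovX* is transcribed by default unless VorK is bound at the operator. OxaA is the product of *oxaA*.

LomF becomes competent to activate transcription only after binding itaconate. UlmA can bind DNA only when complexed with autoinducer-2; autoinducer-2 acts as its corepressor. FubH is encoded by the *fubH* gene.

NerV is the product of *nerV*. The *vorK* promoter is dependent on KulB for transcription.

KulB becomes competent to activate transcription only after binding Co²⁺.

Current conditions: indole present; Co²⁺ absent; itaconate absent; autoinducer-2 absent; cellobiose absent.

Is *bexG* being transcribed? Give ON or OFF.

OFF

Co²⁺ is absent, so KulB is inactive.
Required activator KulB is absent, so *vorK* is not transcribed.
So VorK is not produced.
With no repressor bound, *sovX* is transcribed.
So SovX is produced and active.
With repressor SovX bound, *nerV* is not transcribed.
So NerV is not produced.
Indole is present, so TemK is inactive.
With no repressor bound, *oxaA* is transcribed.
So OxaA is produced and active.
With repressor OxaA bound, *fubH* is not transcribed.
So FubH is not produced.
Itaconate is absent, so LomF is inactive.
Autoinducer-2 is absent, so UlmA is inactive.
Cellobiose is absent, so PurR is active.
No repressor is bound and PurR is active, so *orvH* is transcribed.
So OrvH is produced and active.
No repressor is bound and OrvH is active, so *lomK* is transcribed.
So LomK is produced and active.
With repressor LomK bound, *kepK* is not transcribed.
So KepK is not produced.
Required activator FubH is absent, so *bexG* is not transcribed.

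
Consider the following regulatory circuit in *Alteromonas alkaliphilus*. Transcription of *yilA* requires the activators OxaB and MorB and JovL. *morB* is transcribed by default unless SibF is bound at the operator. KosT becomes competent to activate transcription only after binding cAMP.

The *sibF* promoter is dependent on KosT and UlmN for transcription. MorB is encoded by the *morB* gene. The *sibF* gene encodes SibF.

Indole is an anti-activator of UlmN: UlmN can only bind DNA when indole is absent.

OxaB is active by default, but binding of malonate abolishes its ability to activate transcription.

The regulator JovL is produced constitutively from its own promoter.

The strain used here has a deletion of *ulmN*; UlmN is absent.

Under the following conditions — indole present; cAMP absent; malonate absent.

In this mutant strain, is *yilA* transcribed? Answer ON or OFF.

ON

Malonate is absent, so OxaB is active.
cAMP is absent, so KosT is inactive.
UlmN is non-functional in this strain, so it has no effect.
Required activator KosT is absent, so *sibF* is not transcribed.
So SibF is not produced.
With no repressor bound, *morB* is transcribed.
So MorB is produced and active.
JovL is produced constitutively and is active.
No repressor is bound and OxaB and MorB and JovL are active, so *yilA* is transcribed.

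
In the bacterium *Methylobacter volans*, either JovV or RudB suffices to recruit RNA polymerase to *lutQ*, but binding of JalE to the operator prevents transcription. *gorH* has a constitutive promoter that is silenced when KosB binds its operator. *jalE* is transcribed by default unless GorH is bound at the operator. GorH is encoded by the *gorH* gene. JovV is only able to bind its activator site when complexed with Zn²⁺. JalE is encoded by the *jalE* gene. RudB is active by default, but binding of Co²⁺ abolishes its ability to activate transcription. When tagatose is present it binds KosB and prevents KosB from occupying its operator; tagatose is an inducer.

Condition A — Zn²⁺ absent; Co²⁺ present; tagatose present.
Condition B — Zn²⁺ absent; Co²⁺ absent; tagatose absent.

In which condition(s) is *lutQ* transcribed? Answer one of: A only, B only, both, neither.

Condition A:
Zn²⁺ is absent, so JovV is inactive.
Co²⁺ is present, so RudB is inactive.
Tagatose is present, so KosB is inactive.
With no repressor bound, *gorH* is transcribed.
So GorH is produced and active.
With repressor GorH bound, *jalE* is not transcribed.
So JalE is not produced.
No activator is available at the *lutQ* promoter, so *lutQ* is not transcribed.
→ *lutQ* is OFF in A.
Condition B:
Zn²⁺ is absent, so JovV is inactive.
Co²⁺ is absent, so RudB is active.
Tagatose is absent, so KosB is active.
With repressor KosB bound, *gorH* is not transcribed.
So GorH is not produced.
With no repressor bound, *jalE* is transcribed.
So JalE is produced and active.
With repressor JalE bound, *lutQ* is not transcribed.
→ *lutQ* is OFF in B.

neither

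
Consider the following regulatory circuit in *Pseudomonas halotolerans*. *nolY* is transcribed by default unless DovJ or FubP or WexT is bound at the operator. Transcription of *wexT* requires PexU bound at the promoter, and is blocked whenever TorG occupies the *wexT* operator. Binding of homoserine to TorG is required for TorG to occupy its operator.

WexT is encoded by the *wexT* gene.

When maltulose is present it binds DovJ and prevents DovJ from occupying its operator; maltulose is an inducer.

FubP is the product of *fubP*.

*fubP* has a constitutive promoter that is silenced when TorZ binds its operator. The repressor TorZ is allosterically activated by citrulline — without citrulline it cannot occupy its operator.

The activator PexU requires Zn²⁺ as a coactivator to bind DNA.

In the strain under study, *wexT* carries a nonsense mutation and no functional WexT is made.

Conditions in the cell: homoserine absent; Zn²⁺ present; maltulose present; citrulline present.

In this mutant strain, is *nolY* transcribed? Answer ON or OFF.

ON

Maltulose is present, so DovJ is inactive.
Citrulline is present, so TorZ is active.
With repressor TorZ bound, *fubP* is not transcribed.
So FubP is not produced.
WexT is non-functional in this strain, so it has no effect.
With no repressor bound, *nolY* is transcribed.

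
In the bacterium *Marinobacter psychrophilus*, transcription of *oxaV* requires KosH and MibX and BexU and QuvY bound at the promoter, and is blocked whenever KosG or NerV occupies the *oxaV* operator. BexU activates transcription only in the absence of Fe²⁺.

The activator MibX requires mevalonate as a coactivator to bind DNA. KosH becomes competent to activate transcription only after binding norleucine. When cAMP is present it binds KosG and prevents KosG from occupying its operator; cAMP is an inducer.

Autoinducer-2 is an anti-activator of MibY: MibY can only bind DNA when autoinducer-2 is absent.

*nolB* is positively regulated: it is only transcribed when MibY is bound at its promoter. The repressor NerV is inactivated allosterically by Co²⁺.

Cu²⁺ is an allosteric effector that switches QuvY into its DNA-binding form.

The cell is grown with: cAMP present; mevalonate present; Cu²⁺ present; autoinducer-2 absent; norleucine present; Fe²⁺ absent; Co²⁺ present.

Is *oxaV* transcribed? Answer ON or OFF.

ON

Norleucine is present, so KosH is active.
cAMP is present, so KosG is inactive.
Co²⁺ is present, so NerV is inactive.
Mevalonate is present, so MibX is active.
Fe²⁺ is absent, so BexU is active.
Cu²⁺ is present, so QuvY is active.
No repressor is bound and KosH and MibX and BexU and QuvY are active, so *oxaV* is transcribed.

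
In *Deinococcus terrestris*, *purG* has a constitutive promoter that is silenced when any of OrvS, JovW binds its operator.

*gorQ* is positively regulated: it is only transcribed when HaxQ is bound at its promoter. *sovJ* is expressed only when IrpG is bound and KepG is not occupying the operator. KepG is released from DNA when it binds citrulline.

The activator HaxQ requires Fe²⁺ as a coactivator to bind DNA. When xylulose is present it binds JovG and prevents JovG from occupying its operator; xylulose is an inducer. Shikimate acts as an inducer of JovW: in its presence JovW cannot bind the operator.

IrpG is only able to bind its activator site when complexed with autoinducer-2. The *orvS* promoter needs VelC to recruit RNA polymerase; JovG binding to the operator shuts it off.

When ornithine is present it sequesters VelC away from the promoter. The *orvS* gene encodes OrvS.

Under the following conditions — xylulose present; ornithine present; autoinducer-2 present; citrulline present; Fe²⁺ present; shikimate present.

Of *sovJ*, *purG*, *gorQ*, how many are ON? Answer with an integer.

Autoinducer-2 is present, so IrpG is active.
Citrulline is present, so KepG is inactive.
No repressor is bound and IrpG is active, so *sovJ* is transcribed.
→ *sovJ* is ON.
Ornithine is present, so VelC is inactive.
Xylulose is present, so JovG is inactive.
Required activator VelC is absent, so *orvS* is not transcribed.
So OrvS is not produced.
Shikimate is present, so JovW is inactive.
With no repressor bound, *purG* is transcribed.
→ *purG* is ON.
Fe²⁺ is present, so HaxQ is active.
No repressor is bound and HaxQ is active, so *gorQ* is transcribed.
→ *gorQ* is ON.
3 of the 3 genes are transcribed.

3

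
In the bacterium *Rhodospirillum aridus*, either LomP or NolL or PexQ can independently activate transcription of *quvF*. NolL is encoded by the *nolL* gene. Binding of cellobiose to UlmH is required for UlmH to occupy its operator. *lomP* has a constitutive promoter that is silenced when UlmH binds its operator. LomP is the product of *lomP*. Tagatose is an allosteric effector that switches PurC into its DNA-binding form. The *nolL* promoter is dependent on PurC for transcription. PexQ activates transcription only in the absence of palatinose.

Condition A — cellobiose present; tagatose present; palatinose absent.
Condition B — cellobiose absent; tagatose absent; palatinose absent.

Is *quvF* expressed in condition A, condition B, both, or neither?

both

Condition A:
Cellobiose is present, so UlmH is active.
With repressor UlmH bound, *lomP* is not transcribed.
So LomP is not produced.
Tagatose is present, so PurC is active.
No repressor is bound and PurC is active, so *nolL* is transcribed.
So NolL is produced and active.
Palatinose is absent, so PexQ is active.
Activator NolL is present, so *quvF* is transcribed.
→ *quvF* is ON in A.
Condition B:
Cellobiose is absent, so UlmH is inactive.
With no repressor bound, *lomP* is transcribed.
So LomP is produced and active.
Tagatose is absent, so PurC is inactive.
Required activator PurC is absent, so *nolL* is not transcribed.
So NolL is not produced.
Palatinose is absent, so PexQ is active.
Activator LomP is present, so *quvF* is transcribed.
→ *quvF* is ON in B.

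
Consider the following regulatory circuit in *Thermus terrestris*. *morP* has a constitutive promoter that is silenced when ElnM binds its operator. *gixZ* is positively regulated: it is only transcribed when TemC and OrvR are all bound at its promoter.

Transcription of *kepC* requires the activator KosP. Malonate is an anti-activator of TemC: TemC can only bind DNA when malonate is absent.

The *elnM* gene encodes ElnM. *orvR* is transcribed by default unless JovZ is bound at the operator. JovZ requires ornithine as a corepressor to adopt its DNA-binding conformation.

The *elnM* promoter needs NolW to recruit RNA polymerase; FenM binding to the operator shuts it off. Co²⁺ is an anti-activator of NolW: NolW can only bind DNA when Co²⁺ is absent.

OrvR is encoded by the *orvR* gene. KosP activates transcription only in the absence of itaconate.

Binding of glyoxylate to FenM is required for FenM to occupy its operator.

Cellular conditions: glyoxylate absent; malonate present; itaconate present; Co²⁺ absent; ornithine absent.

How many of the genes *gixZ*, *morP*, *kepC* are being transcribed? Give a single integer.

0

Malonate is present, so TemC is inactive.
Ornithine is absent, so JovZ is inactive.
With no repressor bound, *orvR* is transcribed.
So OrvR is produced and active.
Required activator TemC is absent, so *gixZ* is not transcribed.
→ *gixZ* is OFF.
Co²⁺ is absent, so NolW is active.
Glyoxylate is absent, so FenM is inactive.
No repressor is bound and NolW is active, so *elnM* is transcribed.
So ElnM is produced and active.
With repressor ElnM bound, *morP* is not transcribed.
→ *morP* is OFF.
Itaconate is present, so KosP is inactive.
Required activator KosP is absent, so *kepC* is not transcribed.
→ *kepC* is OFF.
0 of the 3 genes are transcribed.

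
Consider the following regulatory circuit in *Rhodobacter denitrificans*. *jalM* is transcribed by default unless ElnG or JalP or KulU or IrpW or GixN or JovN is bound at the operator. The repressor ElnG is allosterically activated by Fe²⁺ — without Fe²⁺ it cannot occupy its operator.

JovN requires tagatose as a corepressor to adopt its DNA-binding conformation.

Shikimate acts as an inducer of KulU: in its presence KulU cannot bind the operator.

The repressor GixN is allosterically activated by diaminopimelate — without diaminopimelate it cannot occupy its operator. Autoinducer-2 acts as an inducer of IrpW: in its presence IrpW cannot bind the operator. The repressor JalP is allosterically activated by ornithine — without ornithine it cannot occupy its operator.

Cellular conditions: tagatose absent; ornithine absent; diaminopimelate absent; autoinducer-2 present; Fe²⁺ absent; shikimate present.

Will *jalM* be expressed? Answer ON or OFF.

ON

Fe²⁺ is absent, so ElnG is inactive.
Ornithine is absent, so JalP is inactive.
Shikimate is present, so KulU is inactive.
Autoinducer-2 is present, so IrpW is inactive.
Diaminopimelate is absent, so GixN is inactive.
Tagatose is absent, so JovN is inactive.
With no repressor bound, *jalM* is transcribed.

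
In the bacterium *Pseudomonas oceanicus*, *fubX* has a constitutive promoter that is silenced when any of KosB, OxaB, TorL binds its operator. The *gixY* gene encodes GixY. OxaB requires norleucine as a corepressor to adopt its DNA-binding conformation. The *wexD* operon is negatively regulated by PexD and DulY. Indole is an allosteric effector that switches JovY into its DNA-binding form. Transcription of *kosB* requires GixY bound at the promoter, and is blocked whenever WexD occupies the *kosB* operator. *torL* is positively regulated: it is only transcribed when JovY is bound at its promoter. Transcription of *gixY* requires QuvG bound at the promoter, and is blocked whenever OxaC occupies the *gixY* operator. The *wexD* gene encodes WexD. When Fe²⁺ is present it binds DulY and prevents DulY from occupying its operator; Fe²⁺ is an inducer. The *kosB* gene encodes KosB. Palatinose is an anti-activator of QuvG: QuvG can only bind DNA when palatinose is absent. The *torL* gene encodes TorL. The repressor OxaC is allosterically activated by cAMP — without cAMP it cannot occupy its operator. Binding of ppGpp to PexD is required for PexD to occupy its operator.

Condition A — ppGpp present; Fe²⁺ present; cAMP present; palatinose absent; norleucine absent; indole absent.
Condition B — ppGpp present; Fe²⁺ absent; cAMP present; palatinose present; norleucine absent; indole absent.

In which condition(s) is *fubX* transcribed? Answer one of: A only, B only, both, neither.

both

Condition A:
ppGpp is present, so PexD is active.
Fe²⁺ is present, so DulY is inactive.
With repressor PexD bound, *wexD* is not transcribed.
So WexD is not produced.
cAMP is present, so OxaC is active.
Palatinose is absent, so QuvG is active.
With repressor OxaC bound, *gixY* is not transcribed.
So GixY is not produced.
Required activator GixY is absent, so *kosB* is not transcribed.
So KosB is not produced.
Norleucine is absent, so OxaB is inactive.
Indole is absent, so JovY is inactive.
Required activator JovY is absent, so *torL* is not transcribed.
So TorL is not produced.
With no repressor bound, *fubX* is transcribed.
→ *fubX* is ON in A.
Condition B:
ppGpp is present, so PexD is active.
Fe²⁺ is absent, so DulY is active.
With repressor PexD bound, *wexD* is not transcribed.
So WexD is not produced.
cAMP is present, so OxaC is active.
Palatinose is present, so QuvG is inactive.
With repressor OxaC bound, *gixY* is not transcribed.
So GixY is not produced.
Required activator GixY is absent, so *kosB* is not transcribed.
So KosB is not produced.
Norleucine is absent, so OxaB is inactive.
Indole is absent, so JovY is inactive.
Required activator JovY is absent, so *torL* is not transcribed.
So TorL is not produced.
With no repressor bound, *fubX* is transcribed.
→ *fubX* is ON in B.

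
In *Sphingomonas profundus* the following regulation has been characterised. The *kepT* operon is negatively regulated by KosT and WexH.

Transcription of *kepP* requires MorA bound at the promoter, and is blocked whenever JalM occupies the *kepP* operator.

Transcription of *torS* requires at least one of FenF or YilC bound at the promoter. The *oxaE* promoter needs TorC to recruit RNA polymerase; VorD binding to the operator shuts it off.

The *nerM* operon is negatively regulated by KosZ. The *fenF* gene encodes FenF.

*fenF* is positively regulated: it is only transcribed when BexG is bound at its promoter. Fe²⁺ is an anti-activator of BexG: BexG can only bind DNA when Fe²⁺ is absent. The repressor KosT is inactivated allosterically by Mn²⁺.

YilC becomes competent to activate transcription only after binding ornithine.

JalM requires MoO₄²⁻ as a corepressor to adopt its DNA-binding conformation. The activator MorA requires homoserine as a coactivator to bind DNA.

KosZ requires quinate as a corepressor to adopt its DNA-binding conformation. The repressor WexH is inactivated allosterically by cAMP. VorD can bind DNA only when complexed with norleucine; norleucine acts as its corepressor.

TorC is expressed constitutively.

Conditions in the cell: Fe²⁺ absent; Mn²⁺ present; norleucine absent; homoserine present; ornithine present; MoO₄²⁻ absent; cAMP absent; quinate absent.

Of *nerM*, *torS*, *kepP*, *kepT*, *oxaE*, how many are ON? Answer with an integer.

4

Quinate is absent, so KosZ is inactive.
With no repressor bound, *nerM* is transcribed.
→ *nerM* is ON.
Fe²⁺ is absent, so BexG is active.
No repressor is bound and BexG is active, so *fenF* is transcribed.
So FenF is produced and active.
Ornithine is present, so YilC is active.
Activator FenF is present, so *torS* is transcribed.
→ *torS* is ON.
MoO₄²⁻ is absent, so JalM is inactive.
Homoserine is present, so MorA is active.
No repressor is bound and MorA is active, so *kepP* is transcribed.
→ *kepP* is ON.
Mn²⁺ is present, so KosT is inactive.
cAMP is absent, so WexH is active.
With repressor WexH bound, *kepT* is not transcribed.
→ *kepT* is OFF.
TorC is produced constitutively and is active.
Norleucine is absent, so VorD is inactive.
No repressor is bound and TorC is active, so *oxaE* is transcribed.
→ *oxaE* is ON.
4 of the 5 genes are transcribed.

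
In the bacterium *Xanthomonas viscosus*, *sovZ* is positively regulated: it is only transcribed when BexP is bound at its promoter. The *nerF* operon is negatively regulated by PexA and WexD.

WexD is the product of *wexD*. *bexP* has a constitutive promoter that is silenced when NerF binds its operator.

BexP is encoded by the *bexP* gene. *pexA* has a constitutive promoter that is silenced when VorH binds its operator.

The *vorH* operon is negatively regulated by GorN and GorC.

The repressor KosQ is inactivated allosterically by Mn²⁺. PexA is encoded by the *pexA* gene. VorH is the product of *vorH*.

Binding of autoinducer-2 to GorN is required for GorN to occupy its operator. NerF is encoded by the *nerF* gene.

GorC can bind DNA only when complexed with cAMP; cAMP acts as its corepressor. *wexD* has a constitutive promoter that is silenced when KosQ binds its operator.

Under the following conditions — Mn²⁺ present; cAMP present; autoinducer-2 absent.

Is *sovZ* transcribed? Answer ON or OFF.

ON

Autoinducer-2 is absent, so GorN is inactive.
cAMP is present, so GorC is active.
With repressor GorC bound, *vorH* is not transcribed.
So VorH is not produced.
With no repressor bound, *pexA* is transcribed.
So PexA is produced and active.
Mn²⁺ is present, so KosQ is inactive.
With no repressor bound, *wexD* is transcribed.
So WexD is produced and active.
With repressor PexA bound, *nerF* is not transcribed.
So NerF is not produced.
With no repressor bound, *bexP* is transcribed.
So BexP is produced and active.
No repressor is bound and BexP is active, so *sovZ* is transcribed.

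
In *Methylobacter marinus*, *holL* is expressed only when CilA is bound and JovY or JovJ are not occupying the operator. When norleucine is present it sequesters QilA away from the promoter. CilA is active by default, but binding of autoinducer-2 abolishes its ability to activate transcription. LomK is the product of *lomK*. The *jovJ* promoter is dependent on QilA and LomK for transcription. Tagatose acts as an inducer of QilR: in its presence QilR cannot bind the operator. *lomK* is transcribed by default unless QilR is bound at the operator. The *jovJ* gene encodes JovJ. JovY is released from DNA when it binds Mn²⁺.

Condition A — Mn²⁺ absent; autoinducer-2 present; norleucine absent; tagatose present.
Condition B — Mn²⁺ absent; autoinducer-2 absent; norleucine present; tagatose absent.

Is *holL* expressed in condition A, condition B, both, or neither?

neither

Condition A:
Mn²⁺ is absent, so JovY is active.
Autoinducer-2 is present, so CilA is inactive.
Norleucine is absent, so QilA is active.
Tagatose is present, so QilR is inactive.
With no repressor bound, *lomK* is transcribed.
So LomK is produced and active.
No repressor is bound and QilA and LomK are active, so *jovJ* is transcribed.
So JovJ is produced and active.
With repressor JovY bound, *holL* is not transcribed.
→ *holL* is OFF in A.
Condition B:
Mn²⁺ is absent, so JovY is active.
Autoinducer-2 is absent, so CilA is active.
Norleucine is present, so QilA is inactive.
Tagatose is absent, so QilR is active.
With repressor QilR bound, *lomK* is not transcribed.
So LomK is not produced.
Required activator QilA is absent, so *jovJ* is not transcribed.
So JovJ is not produced.
With repressor JovY bound, *holL* is not transcribed.
→ *holL* is OFF in B.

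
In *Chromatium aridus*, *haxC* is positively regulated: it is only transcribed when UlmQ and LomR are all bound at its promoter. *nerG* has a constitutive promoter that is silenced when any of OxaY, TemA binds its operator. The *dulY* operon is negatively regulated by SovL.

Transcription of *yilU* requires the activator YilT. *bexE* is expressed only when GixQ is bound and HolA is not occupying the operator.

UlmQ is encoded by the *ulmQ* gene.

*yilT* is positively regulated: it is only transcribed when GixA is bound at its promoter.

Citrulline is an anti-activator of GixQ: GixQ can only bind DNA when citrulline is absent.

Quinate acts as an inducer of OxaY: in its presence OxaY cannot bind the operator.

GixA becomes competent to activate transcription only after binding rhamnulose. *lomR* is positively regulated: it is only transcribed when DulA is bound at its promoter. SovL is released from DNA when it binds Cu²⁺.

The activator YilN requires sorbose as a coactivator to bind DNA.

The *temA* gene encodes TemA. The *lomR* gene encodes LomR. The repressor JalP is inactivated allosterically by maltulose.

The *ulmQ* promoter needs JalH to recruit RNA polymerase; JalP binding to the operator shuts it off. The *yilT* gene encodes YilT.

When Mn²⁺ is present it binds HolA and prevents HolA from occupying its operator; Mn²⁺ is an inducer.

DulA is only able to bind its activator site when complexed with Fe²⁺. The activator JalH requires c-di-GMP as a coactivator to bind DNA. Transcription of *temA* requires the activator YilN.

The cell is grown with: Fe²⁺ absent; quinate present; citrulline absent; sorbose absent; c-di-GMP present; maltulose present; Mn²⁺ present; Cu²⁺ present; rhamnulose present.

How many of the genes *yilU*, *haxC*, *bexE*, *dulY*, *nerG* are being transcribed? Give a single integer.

4

Rhamnulose is present, so GixA is active.
No repressor is bound and GixA is active, so *yilT* is transcribed.
So YilT is produced and active.
No repressor is bound and YilT is active, so *yilU* is transcribed.
→ *yilU* is ON.
c-di-GMP is present, so JalH is active.
Maltulose is present, so JalP is inactive.
No repressor is bound and JalH is active, so *ulmQ* is transcribed.
So UlmQ is produced and active.
Fe²⁺ is absent, so DulA is inactive.
Required activator DulA is absent, so *lomR* is not transcribed.
So LomR is not produced.
Required activator LomR is absent, so *haxC* is not transcribed.
→ *haxC* is OFF.
Mn²⁺ is present, so HolA is inactive.
Citrulline is absent, so GixQ is active.
No repressor is bound and GixQ is active, so *bexE* is transcribed.
→ *bexE* is ON.
Cu²⁺ is present, so SovL is inactive.
With no repressor bound, *dulY* is transcribed.
→ *dulY* is ON.
Quinate is present, so OxaY is inactive.
Sorbose is absent, so YilN is inactive.
Required activator YilN is absent, so *temA* is not transcribed.
So TemA is not produced.
With no repressor bound, *nerG* is transcribed.
→ *nerG* is ON.
4 of the 5 genes are transcribed.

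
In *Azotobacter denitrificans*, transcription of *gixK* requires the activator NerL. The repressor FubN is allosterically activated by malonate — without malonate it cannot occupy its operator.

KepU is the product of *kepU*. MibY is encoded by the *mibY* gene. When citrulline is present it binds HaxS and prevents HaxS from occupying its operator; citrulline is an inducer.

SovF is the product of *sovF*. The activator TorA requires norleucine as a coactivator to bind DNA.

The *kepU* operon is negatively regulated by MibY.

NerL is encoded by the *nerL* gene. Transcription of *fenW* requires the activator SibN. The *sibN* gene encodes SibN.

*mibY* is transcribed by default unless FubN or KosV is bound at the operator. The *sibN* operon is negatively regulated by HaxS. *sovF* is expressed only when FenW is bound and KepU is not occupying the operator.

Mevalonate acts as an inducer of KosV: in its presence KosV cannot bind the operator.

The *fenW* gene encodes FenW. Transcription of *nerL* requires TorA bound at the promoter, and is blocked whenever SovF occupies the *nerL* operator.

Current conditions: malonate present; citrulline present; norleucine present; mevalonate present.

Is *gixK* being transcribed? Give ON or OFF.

ON

Malonate is present, so FubN is active.
Mevalonate is present, so KosV is inactive.
With repressor FubN bound, *mibY* is not transcribed.
So MibY is not produced.
With no repressor bound, *kepU* is transcribed.
So KepU is produced and active.
Citrulline is present, so HaxS is inactive.
With no repressor bound, *sibN* is transcribed.
So SibN is produced and active.
No repressor is bound and SibN is active, so *fenW* is transcribed.
So FenW is produced and active.
With repressor KepU bound, *sovF* is not transcribed.
So SovF is not produced.
Norleucine is present, so TorA is active.
No repressor is bound and TorA is active, so *nerL* is transcribed.
So NerL is produced and active.
No repressor is bound and NerL is active, so *gixK* is transcribed.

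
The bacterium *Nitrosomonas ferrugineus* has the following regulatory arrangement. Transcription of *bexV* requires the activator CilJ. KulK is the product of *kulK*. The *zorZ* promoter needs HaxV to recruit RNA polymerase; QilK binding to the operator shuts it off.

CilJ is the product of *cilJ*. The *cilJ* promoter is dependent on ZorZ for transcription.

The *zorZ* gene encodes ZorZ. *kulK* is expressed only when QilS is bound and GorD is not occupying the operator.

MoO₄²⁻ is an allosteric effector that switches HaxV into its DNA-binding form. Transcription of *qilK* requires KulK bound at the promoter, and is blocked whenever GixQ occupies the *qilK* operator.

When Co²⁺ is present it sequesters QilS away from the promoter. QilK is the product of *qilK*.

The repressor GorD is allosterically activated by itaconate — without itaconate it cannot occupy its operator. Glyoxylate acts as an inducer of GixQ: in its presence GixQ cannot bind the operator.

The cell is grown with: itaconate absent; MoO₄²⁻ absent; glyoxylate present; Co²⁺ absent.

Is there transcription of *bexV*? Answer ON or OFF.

OFF

Co²⁺ is absent, so QilS is active.
Itaconate is absent, so GorD is inactive.
No repressor is bound and QilS is active, so *kulK* is transcribed.
So KulK is produced and active.
Glyoxylate is present, so GixQ is inactive.
No repressor is bound and KulK is active, so *qilK* is transcribed.
So QilK is produced and active.
MoO₄²⁻ is absent, so HaxV is inactive.
With repressor QilK bound, *zorZ* is not transcribed.
So ZorZ is not produced.
Required activator ZorZ is absent, so *cilJ* is not transcribed.
So CilJ is not produced.
Required activator CilJ is absent, so *bexV* is not transcribed.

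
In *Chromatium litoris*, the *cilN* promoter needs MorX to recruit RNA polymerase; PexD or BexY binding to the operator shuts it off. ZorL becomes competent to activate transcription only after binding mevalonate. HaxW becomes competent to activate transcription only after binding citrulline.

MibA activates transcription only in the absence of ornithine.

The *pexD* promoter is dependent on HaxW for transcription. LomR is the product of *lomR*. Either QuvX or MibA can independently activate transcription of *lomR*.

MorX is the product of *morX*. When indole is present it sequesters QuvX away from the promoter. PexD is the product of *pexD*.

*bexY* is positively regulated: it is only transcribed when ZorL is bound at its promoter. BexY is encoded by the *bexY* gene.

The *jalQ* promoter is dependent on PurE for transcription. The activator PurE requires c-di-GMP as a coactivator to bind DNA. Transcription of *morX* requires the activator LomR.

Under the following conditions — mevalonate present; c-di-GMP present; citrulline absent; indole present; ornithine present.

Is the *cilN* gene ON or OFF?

OFF

Citrulline is absent, so HaxW is inactive.
Required activator HaxW is absent, so *pexD* is not transcribed.
So PexD is not produced.
Mevalonate is present, so ZorL is active.
No repressor is bound and ZorL is active, so *bexY* is transcribed.
So BexY is produced and active.
Indole is present, so QuvX is inactive.
Ornithine is present, so MibA is inactive.
No activator is available at the *lomR* promoter, so *lomR* is not transcribed.
So LomR is not produced.
Required activator LomR is absent, so *morX* is not transcribed.
So MorX is not produced.
With repressor BexY bound, *cilN* is not transcribed.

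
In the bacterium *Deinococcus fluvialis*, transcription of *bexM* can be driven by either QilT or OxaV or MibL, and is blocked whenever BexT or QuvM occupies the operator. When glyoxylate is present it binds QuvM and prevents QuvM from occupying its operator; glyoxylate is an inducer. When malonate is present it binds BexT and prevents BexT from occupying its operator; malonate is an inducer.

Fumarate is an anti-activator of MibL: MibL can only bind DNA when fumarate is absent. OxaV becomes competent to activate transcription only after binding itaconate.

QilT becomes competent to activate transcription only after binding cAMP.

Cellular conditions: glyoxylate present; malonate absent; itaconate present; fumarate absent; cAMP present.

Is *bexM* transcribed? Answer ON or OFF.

cAMP is present, so QilT is active.
Itaconate is present, so OxaV is active.
Malonate is absent, so BexT is active.
Fumarate is absent, so MibL is active.
Glyoxylate is present, so QuvM is inactive.
With repressor BexT bound, *bexM* is not transcribed.

OFF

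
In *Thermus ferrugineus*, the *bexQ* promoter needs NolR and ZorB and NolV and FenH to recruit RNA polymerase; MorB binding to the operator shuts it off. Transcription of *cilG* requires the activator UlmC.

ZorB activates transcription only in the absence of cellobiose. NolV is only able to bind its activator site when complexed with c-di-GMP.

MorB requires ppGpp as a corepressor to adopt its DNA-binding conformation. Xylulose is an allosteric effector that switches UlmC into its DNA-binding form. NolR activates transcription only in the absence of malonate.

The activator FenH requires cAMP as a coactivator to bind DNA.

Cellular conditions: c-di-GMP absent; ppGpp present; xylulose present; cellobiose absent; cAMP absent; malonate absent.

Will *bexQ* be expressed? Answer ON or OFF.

Malonate is absent, so NolR is active.
Cellobiose is absent, so ZorB is active.
ppGpp is present, so MorB is active.
c-di-GMP is absent, so NolV is inactive.
cAMP is absent, so FenH is inactive.
With repressor MorB bound, *bexQ* is not transcribed.

OFF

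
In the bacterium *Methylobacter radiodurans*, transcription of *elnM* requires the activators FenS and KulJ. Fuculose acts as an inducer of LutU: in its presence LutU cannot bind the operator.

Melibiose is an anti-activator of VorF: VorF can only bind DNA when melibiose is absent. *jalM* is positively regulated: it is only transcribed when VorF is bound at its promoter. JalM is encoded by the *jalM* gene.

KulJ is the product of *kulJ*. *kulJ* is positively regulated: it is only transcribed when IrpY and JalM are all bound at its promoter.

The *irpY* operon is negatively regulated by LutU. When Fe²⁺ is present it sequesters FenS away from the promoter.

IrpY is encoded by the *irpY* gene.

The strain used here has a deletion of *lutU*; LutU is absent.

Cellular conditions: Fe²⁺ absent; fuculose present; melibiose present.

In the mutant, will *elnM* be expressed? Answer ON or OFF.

Fe²⁺ is absent, so FenS is active.
LutU is non-functional in this strain, so it has no effect.
With no repressor bound, *irpY* is transcribed.
So IrpY is produced and active.
Melibiose is present, so VorF is inactive.
Required activator VorF is absent, so *jalM* is not transcribed.
So JalM is not produced.
Required activator JalM is absent, so *kulJ* is not transcribed.
So KulJ is not produced.
Required activator KulJ is absent, so *elnM* is not transcribed.

OFF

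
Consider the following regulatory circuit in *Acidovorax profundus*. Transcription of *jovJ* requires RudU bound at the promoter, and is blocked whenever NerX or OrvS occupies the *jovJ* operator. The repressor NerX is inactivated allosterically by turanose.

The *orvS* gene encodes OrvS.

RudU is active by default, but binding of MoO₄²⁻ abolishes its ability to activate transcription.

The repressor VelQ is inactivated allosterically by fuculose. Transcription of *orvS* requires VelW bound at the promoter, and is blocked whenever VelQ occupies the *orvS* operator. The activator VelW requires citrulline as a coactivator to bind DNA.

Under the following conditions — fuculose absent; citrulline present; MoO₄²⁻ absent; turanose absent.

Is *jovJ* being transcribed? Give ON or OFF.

Turanose is absent, so NerX is active.
MoO₄²⁻ is absent, so RudU is active.
Fuculose is absent, so VelQ is active.
Citrulline is present, so VelW is active.
With repressor VelQ bound, *orvS* is not transcribed.
So OrvS is not produced.
With repressor NerX bound, *jovJ* is not transcribed.

OFF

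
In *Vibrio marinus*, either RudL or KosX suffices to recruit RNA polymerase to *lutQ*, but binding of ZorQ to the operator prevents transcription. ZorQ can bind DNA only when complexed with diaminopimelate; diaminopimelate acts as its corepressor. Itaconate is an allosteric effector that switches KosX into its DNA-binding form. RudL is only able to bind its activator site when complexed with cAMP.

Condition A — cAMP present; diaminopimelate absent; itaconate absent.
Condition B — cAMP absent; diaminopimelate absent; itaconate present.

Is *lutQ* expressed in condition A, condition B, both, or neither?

both

Condition A:
cAMP is present, so RudL is active.
Diaminopimelate is absent, so ZorQ is inactive.
Itaconate is absent, so KosX is inactive.
Activator RudL is present, so *lutQ* is transcribed.
→ *lutQ* is ON in A.
Condition B:
cAMP is absent, so RudL is inactive.
Diaminopimelate is absent, so ZorQ is inactive.
Itaconate is present, so KosX is active.
Activator KosX is present, so *lutQ* is transcribed.
→ *lutQ* is ON in B.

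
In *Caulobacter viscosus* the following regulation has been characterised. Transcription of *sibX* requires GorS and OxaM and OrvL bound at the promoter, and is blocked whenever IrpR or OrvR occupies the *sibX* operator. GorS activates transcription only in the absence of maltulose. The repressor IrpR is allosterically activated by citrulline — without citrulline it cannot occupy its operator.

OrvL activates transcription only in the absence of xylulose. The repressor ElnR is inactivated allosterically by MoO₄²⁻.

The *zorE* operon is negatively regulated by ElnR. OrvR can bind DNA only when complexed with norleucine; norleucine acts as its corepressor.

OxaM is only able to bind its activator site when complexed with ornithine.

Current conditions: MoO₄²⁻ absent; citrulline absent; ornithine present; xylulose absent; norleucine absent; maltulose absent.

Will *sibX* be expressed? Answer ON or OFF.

ON

Maltulose is absent, so GorS is active.
Citrulline is absent, so IrpR is inactive.
Ornithine is present, so OxaM is active.
Xylulose is absent, so OrvL is active.
Norleucine is absent, so OrvR is inactive.
No repressor is bound and GorS and OxaM and OrvL are active, so *sibX* is transcribed.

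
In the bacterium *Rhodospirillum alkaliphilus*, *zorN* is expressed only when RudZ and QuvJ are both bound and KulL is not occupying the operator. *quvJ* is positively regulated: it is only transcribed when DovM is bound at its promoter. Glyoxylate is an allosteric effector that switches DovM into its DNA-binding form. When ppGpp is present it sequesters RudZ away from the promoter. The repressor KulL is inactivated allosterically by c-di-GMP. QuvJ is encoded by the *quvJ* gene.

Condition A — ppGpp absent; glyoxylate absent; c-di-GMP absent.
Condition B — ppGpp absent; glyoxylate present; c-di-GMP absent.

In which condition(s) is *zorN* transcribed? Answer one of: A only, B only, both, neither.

Condition A:
ppGpp is absent, so RudZ is active.
Glyoxylate is absent, so DovM is inactive.
Required activator DovM is absent, so *quvJ* is not transcribed.
So QuvJ is not produced.
c-di-GMP is absent, so KulL is active.
With repressor KulL bound, *zorN* is not transcribed.
→ *zorN* is OFF in A.
Condition B:
ppGpp is absent, so RudZ is active.
Glyoxylate is present, so DovM is active.
No repressor is bound and DovM is active, so *quvJ* is transcribed.
So QuvJ is produced and active.
c-di-GMP is absent, so KulL is active.
With repressor KulL bound, *zorN* is not transcribed.
→ *zorN* is OFF in B.

neither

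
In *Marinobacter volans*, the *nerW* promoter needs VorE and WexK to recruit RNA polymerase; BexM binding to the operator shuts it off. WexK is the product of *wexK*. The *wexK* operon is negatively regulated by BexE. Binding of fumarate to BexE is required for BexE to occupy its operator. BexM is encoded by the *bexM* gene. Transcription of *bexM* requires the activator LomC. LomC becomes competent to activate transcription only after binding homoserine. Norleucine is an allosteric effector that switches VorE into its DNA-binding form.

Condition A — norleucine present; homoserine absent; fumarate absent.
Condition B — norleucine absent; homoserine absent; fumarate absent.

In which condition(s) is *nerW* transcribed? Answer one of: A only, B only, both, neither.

A only

Condition A:
Norleucine is present, so VorE is active.
Homoserine is absent, so LomC is inactive.
Required activator LomC is absent, so *bexM* is not transcribed.
So BexM is not produced.
Fumarate is absent, so BexE is inactive.
With no repressor bound, *wexK* is transcribed.
So WexK is produced and active.
No repressor is bound and VorE and WexK are active, so *nerW* is transcribed.
→ *nerW* is ON in A.
Condition B:
Norleucine is absent, so VorE is inactive.
Homoserine is absent, so LomC is inactive.
Required activator LomC is absent, so *bexM* is not transcribed.
So BexM is not produced.
Fumarate is absent, so BexE is inactive.
With no repressor bound, *wexK* is transcribed.
So WexK is produced and active.
Required activator VorE is absent, so *nerW* is not transcribed.
→ *nerW* is OFF in B.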